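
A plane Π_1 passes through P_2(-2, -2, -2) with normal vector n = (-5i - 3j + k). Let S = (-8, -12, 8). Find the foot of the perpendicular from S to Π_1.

(2, -6, 6)

Π_1: n·r = n·P_2 gives -5x - 3y + z = 14.
Foot = S − λn with λ = (n·S − d)/|n|² = (84 − 14)/35 = 2.
Foot = (-8, -12, 8) − 2·(-5, -3, 1) = (2, -6, 6).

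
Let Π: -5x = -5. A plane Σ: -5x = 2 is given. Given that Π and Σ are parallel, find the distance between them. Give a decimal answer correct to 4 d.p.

Same normal n = (-5, 0, 0) with |n| = √25; distance = |-5 − 2| / |n| = 7/√25 ≈ 1.4000.

1.4000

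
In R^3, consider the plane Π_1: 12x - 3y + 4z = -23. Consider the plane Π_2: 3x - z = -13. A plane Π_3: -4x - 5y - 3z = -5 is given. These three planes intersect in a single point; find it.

Solving the 3×3 linear system 12x - 3y + 4z = -23, 3x - z = -13, -4x - 5y - 3z = -5 (e.g. by elimination or Cramer's rule, determinant = -159) gives (-3, 1, 4).

(-3, 1, 4)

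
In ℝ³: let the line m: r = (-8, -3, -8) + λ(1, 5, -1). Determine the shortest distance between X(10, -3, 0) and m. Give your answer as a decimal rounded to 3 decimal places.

19.603

Taking (-8, -3, -8) on m with direction v = (1, 5, -1): w = X − (-8, -3, -8) = (18, 0, 8), and w × v = (-40, 26, 90).
Distance = |w × v| / |v| = √10376 / √27 ≈ 19.603.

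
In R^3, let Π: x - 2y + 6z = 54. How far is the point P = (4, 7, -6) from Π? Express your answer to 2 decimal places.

15.62

n·P − d = (1)·(4) + (-2)·(7) + (6)·(-6) − 54 = -100; |n| = √41.
Distance = |-100| / √41 = 100/√41 ≈ 15.62.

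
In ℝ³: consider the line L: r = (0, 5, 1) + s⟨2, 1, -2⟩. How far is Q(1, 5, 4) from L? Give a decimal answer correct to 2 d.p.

Taking (0, 5, 1) on L with direction v = (2, 1, -2): w = Q − (0, 5, 1) = (1, 0, 3), and w × v = (-3, 8, 1).
Distance = |w × v| / |v| = √74 / √9 ≈ 2.87.

2.87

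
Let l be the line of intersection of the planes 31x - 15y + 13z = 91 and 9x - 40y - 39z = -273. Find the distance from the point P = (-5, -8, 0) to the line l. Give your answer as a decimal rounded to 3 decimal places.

11.010

Direction of l: (31, -15, 13) × (9, -40, -39) = (1105, 1326, -1105).
A point on l: solving the two plane equations with x = 0 gives (0, 0, 7).
Taking (0, 0, 7) on l with direction v = (1105, 1326, -1105): w = P − (0, 0, 7) = (-5, -8, -7), and w × v = (18122, -13260, 2210).
Distance = |w × v| / |v| = √509118584 / √4200326 ≈ 11.010.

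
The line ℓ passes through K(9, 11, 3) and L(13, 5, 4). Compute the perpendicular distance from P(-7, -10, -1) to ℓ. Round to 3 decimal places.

25.486

A direction vector for ℓ is L − K = (4, -6, 1).
Taking (9, 11, 3) on ℓ with direction v = (4, -6, 1): w = P − (9, 11, 3) = (-16, -21, -4), and w × v = (-45, 0, 180).
Distance = |w × v| / |v| = √34425 / √53 ≈ 25.486.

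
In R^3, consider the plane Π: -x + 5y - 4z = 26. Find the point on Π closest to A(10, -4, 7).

(8, 6, -1)

Foot = A − λn with λ = (n·A − d)/|n|² = (-58 − 26)/42 = -2.
Foot = (10, -4, 7) − (-2)·(-1, 5, -4) = (8, 6, -1).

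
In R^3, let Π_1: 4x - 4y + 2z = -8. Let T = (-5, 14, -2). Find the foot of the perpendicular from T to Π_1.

Foot = T − λn with λ = (n·T − d)/|n|² = (-80 − (-8))/36 = -2.
Foot = (-5, 14, -2) − (-2)·(4, -4, 2) = (3, 6, 2).

(3, 6, 2)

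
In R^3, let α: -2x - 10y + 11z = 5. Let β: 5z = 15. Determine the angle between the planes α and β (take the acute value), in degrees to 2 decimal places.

cos θ = |n₁·n₂| / (|n₁||n₂|) = |55| / (√225 · √25).
θ = arccos(0.73333) ≈ 42.83°.

42.83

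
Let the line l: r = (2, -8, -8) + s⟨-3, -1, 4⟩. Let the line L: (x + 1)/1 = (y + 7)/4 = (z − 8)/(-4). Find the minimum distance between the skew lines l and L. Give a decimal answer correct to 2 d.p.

L has direction (1, 4, -4) through (-1, -7, 8).
Common perpendicular direction n = (-3, -1, 4) × (1, 4, -4) = (-12, -8, -11).
With w = (-1, -7, 8) − (2, -8, -8) = (-3, 1, 16), w · n = -148.
Distance = |w · n| / |n| = |-148| / √329 ≈ 8.16.

8.16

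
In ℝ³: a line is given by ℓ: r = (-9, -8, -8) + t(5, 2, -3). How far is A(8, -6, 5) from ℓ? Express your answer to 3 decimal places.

Taking (-9, -8, -8) on ℓ with direction v = (5, 2, -3): w = A − (-9, -8, -8) = (17, 2, 13), and w × v = (-32, 116, 24).
Distance = |w × v| / |v| = √15056 / √38 ≈ 19.905.

19.905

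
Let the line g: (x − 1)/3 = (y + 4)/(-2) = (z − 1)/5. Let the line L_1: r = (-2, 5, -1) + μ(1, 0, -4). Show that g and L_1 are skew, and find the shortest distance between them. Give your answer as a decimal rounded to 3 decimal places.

6.616

g has direction (3, -2, 5) through (1, -4, 1).
Common perpendicular direction n = (3, -2, 5) × (1, 0, -4) = (8, 17, 2).
With w = (-2, 5, -1) − (1, -4, 1) = (-3, 9, -2), w · n = 125.
Since n ≠ 0 the lines are not parallel, and w · n = 125 ≠ 0 so they do not intersect; hence they are skew.
Distance = |w · n| / |n| = |125| / √357 ≈ 6.616.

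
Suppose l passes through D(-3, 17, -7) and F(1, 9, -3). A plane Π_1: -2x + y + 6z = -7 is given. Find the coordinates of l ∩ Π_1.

A direction vector for l is F − D = (4, -8, 4).
Substitute r = (-3, 17, -7) + t(4, -8, 4) into the plane: -19 + 8t = -7, so t = 3/2.
Intersection: (-3, 17, -7) + (3/2)·(4, -8, 4) = (3, 5, -1).

(3, 5, -1)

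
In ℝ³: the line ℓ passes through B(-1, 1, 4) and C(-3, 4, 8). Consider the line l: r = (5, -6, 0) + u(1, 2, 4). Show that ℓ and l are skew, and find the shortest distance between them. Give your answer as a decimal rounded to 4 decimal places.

2.2135

A direction vector for ℓ is C − B = (-2, 3, 4).
Common perpendicular direction n = (-2, 3, 4) × (1, 2, 4) = (4, 12, -7).
With w = (5, -6, 0) − (-1, 1, 4) = (6, -7, -4), w · n = -32.
Since n ≠ 0 the lines are not parallel, and w · n = -32 ≠ 0 so they do not intersect; hence they are skew.
Distance = |w · n| / |n| = |-32| / √209 ≈ 2.2135.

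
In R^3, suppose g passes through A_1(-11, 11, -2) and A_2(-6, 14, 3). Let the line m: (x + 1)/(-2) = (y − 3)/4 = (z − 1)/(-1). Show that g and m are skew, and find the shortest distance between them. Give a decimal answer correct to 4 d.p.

A direction vector for g is A_2 − A_1 = (5, 3, 5).
m has direction (-2, 4, -1) through (-1, 3, 1).
Common perpendicular direction n = (5, 3, 5) × (-2, 4, -1) = (-23, -5, 26).
With w = (-1, 3, 1) − (-11, 11, -2) = (10, -8, 3), w · n = -112.
Since n ≠ 0 the lines are not parallel, and w · n = -112 ≠ 0 so they do not intersect; hence they are skew.
Distance = |w · n| / |n| = |-112| / √1230 ≈ 3.1935.

3.1935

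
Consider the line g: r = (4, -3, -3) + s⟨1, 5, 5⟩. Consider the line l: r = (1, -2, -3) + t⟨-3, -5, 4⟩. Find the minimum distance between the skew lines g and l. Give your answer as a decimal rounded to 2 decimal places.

Common perpendicular direction n = (1, 5, 5) × (-3, -5, 4) = (45, -19, 10).
With w = (1, -2, -3) − (4, -3, -3) = (-3, 1, 0), w · n = -154.
Distance = |w · n| / |n| = |-154| / √2486 ≈ 3.09.

3.09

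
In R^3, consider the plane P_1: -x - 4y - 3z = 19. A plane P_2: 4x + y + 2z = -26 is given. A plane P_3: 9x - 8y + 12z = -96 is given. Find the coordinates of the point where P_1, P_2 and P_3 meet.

Solving the 3×3 linear system -x - 4y - 3z = 19, 4x + y + 2z = -26, 9x - 8y + 12z = -96 (e.g. by elimination or Cramer's rule, determinant = 215) gives (-4, 0, -5).

(-4, 0, -5)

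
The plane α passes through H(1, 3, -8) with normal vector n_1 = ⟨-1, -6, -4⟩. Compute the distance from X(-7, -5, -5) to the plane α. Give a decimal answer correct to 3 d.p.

6.044

α: n_1·r = n_1·H gives -x - 6y - 4z = 13.
n·X − d = (-1)·(-7) + (-6)·(-5) + (-4)·(-5) − 13 = 44; |n| = √53.
Distance = |44| / √53 = 44/√53 ≈ 6.044.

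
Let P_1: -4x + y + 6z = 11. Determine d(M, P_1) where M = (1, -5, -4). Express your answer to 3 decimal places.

n·M − d = (-4)·(1) + (1)·(-5) + (6)·(-4) − 11 = -44; |n| = √53.
Distance = |-44| / √53 = 44/√53 ≈ 6.044.

6.044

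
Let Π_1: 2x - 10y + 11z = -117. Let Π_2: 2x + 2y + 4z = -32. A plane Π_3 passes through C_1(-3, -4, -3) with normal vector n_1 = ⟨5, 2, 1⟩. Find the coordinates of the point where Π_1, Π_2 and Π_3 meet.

(-5, 3, -7)

Π_3: n_1·r = n_1·C_1 gives 5x + 2y + z = -26.
Solving the 3×3 linear system 2x - 10y + 11z = -117, 2x + 2y + 4z = -32, 5x + 2y + z = -26 (e.g. by elimination or Cramer's rule, determinant = -258) gives (-5, 3, -7).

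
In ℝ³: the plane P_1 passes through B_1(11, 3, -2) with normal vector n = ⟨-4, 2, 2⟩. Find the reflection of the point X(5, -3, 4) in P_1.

P_1: n·r = n·B_1 gives -4x + 2y + 2z = -42.
λ = (n·X − d)/|n|² = (-18 − (-42))/24 = 1.
Reflection = X − 2λn = (5, -3, 4) − 2·(-4, 2, 2) = (13, -7, 0).

(13, -7, 0)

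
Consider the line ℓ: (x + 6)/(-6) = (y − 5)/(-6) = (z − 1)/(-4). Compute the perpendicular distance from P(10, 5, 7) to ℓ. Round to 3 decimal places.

11.330

ℓ has direction (-6, -6, -4) through (-6, 5, 1).
Taking (-6, 5, 1) on ℓ with direction v = (-6, -6, -4): w = P − (-6, 5, 1) = (16, 0, 6), and w × v = (36, 28, -96).
Distance = |w × v| / |v| = √11296 / √88 ≈ 11.330.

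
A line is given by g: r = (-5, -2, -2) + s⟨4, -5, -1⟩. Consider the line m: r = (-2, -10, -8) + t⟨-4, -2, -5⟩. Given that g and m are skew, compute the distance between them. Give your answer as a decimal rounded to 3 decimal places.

Common perpendicular direction n = (4, -5, -1) × (-4, -2, -5) = (23, 24, -28).
With w = (-2, -10, -8) − (-5, -2, -2) = (3, -8, -6), w · n = 45.
Distance = |w · n| / |n| = |45| / √1889 ≈ 1.035.

1.035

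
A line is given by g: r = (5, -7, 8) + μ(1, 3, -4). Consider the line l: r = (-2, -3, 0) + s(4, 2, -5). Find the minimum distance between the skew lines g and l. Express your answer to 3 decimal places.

Common perpendicular direction n = (1, 3, -4) × (4, 2, -5) = (-7, -11, -10).
With w = (-2, -3, 0) − (5, -7, 8) = (-7, 4, -8), w · n = 85.
Distance = |w · n| / |n| = |85| / √270 ≈ 5.173.

5.173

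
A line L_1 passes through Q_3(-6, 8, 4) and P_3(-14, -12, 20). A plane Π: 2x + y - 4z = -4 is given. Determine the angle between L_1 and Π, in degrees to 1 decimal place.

A direction vector for L_1 is P_3 − Q_3 = (-8, -20, 16).
sin θ = |n·v| / (|n||v|) = |-100| / (√21 · √720) = 0.81325.
θ ≈ 54.4°.

54.4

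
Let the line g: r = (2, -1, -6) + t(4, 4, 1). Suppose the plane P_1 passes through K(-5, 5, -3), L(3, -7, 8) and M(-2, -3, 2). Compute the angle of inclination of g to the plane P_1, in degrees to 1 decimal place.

KL = (8, -12, 11), KM = (3, -8, 5); a normal to P_1 is KL × KM = (28, -7, -28).
Using K: P_1 has equation 28x - 7y - 28z = -91.
sin θ = |n·v| / (|n||v|) = |56| / (√1617 · √33) = 0.24242.
θ ≈ 14.0°.

14.0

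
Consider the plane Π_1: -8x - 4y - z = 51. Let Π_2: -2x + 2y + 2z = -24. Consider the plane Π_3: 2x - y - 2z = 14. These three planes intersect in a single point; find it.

(-1, -10, -3)

Solving the 3×3 linear system -8x - 4y - z = 51, -2x + 2y + 2z = -24, 2x - y - 2z = 14 (e.g. by elimination or Cramer's rule, determinant = 18) gives (-1, -10, -3).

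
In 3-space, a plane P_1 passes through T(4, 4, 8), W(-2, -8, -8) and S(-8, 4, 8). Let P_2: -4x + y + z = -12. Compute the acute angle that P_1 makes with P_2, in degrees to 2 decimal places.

87.30

TW = (-6, -12, -16), TS = (-12, 0, 0); a normal to P_1 is TW × TS = (0, 192, -144).
Using T: P_1 has equation 192y - 144z = -384.
cos θ = |n₁·n₂| / (|n₁||n₂|) = |48| / (√57600 · √18).
θ = arccos(0.04714) ≈ 87.30°.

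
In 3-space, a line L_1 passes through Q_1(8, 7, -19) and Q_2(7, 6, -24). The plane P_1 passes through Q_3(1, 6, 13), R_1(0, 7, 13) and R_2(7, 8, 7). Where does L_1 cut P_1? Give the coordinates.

(12, 11, 1)

A direction vector for L_1 is Q_2 − Q_1 = (-1, -1, -5).
Q_3R_1 = (-1, 1, 0), Q_3R_2 = (6, 2, -6); a normal to P_1 is Q_3R_1 × Q_3R_2 = (-6, -6, -8).
Using Q_3: P_1 has equation -6x - 6y - 8z = -146.
Substitute r = (8, 7, -19) + t(-1, -1, -5) into the plane: 62 + 52t = -146, so t = -4.
Intersection: (8, 7, -19) + (-4)·(-1, -1, -5) = (12, 11, 1).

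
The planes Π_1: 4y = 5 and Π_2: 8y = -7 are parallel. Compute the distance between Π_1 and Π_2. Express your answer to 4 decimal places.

Rescale Π_2 by 1/2: 4y = -7/2. Then distance = |5 − (-7/2)| / √16 ≈ 2.1250.

2.1250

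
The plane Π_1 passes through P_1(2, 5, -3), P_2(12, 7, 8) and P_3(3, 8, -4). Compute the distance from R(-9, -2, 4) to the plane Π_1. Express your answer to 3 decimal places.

P_1P_2 = (10, 2, 11), P_1P_3 = (1, 3, -1); a normal to Π_1 is P_1P_2 × P_1P_3 = (-35, 21, 28).
Using P_1: Π_1 has equation -35x + 21y + 28z = -49.
n·R − d = (-35)·(-9) + (21)·(-2) + (28)·(4) − (-49) = 434; |n| = √2450.
Distance = |434| / √2450 = 434/√2450 ≈ 8.768.

8.768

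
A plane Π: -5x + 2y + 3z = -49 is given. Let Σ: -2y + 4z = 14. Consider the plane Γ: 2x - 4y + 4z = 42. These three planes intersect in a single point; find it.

Solving the 3×3 linear system -5x + 2y + 3z = -49, -2y + 4z = 14, 2x - 4y + 4z = 42 (e.g. by elimination or Cramer's rule, determinant = -12) gives (7, -7, 0).

(7, -7, 0)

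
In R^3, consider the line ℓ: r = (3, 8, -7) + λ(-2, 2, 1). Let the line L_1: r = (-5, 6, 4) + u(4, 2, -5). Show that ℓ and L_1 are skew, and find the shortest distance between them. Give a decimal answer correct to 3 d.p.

Common perpendicular direction n = (-2, 2, 1) × (4, 2, -5) = (-12, -6, -12).
With w = (-5, 6, 4) − (3, 8, -7) = (-8, -2, 11), w · n = -24.
Since n ≠ 0 the lines are not parallel, and w · n = -24 ≠ 0 so they do not intersect; hence they are skew.
Distance = |w · n| / |n| = |-24| / √324 ≈ 1.333.

1.333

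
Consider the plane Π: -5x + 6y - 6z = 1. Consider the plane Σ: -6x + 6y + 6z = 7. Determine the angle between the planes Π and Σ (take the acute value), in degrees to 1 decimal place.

73.0

cos θ = |n₁·n₂| / (|n₁||n₂|) = |30| / (√97 · √108).
θ = arccos(0.29311) ≈ 73.0°.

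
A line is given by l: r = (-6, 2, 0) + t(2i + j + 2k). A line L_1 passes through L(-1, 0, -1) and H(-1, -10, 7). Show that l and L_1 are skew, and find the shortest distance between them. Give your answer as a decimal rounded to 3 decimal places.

5.060

A direction vector for L_1 is H − L = (0, -10, 8).
Common perpendicular direction n = (2, 1, 2) × (0, -10, 8) = (28, -16, -20).
With w = (-1, 0, -1) − (-6, 2, 0) = (5, -2, -1), w · n = 192.
Since n ≠ 0 the lines are not parallel, and w · n = 192 ≠ 0 so they do not intersect; hence they are skew.
Distance = |w · n| / |n| = |192| / √1440 ≈ 5.060.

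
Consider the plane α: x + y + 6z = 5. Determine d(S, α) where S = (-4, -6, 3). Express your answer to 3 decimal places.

0.487

n·S − d = (1)·(-4) + (1)·(-6) + (6)·(3) − 5 = 3; |n| = √38.
Distance = |3| / √38 = 3/√38 ≈ 0.487.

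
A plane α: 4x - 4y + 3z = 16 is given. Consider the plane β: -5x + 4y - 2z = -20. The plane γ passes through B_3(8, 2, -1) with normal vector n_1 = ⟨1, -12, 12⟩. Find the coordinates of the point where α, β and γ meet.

(8, 7, 4)

γ: n_1·r = n_1·B_3 gives x - 12y + 12z = -28.
Solving the 3×3 linear system 4x - 4y + 3z = 16, -5x + 4y - 2z = -20, x - 12y + 12z = -28 (e.g. by elimination or Cramer's rule, determinant = 32) gives (8, 7, 4).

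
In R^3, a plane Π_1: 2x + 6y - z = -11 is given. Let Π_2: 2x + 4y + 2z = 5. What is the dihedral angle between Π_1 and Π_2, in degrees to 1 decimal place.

cos θ = |n₁·n₂| / (|n₁||n₂|) = |26| / (√41 · √24).
θ = arccos(0.82885) ≈ 34.0°.

34.0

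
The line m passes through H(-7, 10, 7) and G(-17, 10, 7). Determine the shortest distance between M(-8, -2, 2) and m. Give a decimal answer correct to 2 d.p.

A direction vector for m is G − H = (-10, 0, 0).
Taking (-7, 10, 7) on m with direction v = (-10, 0, 0): w = M − (-7, 10, 7) = (-1, -12, -5), and w × v = (0, 50, -120).
Distance = |w × v| / |v| = √16900 / √100 ≈ 13.00.

13.00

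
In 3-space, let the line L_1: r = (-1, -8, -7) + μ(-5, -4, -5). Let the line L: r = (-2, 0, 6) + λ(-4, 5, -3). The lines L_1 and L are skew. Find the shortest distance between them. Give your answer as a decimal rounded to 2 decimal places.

Common perpendicular direction n = (-5, -4, -5) × (-4, 5, -3) = (37, 5, -41).
With w = (-2, 0, 6) − (-1, -8, -7) = (-1, 8, 13), w · n = -530.
Distance = |w · n| / |n| = |-530| / √3075 ≈ 9.56.

9.56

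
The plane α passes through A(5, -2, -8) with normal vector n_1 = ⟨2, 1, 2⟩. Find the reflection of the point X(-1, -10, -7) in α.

(7, -6, 1)

α: n_1·r = n_1·A gives 2x + y + 2z = -8.
λ = (n·X − d)/|n|² = (-26 − (-8))/9 = -2.
Reflection = X − 2λn = (-1, -10, -7) − (-4)·(2, 1, 2) = (7, -6, 1).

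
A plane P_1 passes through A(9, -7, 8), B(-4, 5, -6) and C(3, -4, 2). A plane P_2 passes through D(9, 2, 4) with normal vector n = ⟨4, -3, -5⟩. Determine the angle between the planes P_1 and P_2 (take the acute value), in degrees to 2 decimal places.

17.78

AB = (-13, 12, -14), AC = (-6, 3, -6); a normal to P_1 is AB × AC = (-30, 6, 33).
Using A: P_1 has equation -30x + 6y + 33z = -48.
P_2: n·r = n·D gives 4x - 3y - 5z = 10.
cos θ = |n₁·n₂| / (|n₁||n₂|) = |-303| / (√2025 · √50).
θ = arccos(0.95224) ≈ 17.78°.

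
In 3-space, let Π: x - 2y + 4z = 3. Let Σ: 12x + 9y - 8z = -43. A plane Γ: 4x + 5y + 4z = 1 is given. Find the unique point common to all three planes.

Solving the 3×3 linear system x - 2y + 4z = 3, 12x + 9y - 8z = -43, 4x + 5y + 4z = 1 (e.g. by elimination or Cramer's rule, determinant = 332) gives (-3, 1, 2).

(-3, 1, 2)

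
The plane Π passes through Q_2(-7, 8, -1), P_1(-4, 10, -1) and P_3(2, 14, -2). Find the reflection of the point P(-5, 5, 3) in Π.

(-9, 11, 3)

Q_2P_1 = (3, 2, 0), Q_2P_3 = (9, 6, -1); a normal to Π is Q_2P_1 × Q_2P_3 = (-2, 3, 0).
Using Q_2: Π has equation -2x + 3y = 38.
λ = (n·P − d)/|n|² = (25 − 38)/13 = -1.
Reflection = P − 2λn = (-5, 5, 3) − (-2)·(-2, 3, 0) = (-9, 11, 3).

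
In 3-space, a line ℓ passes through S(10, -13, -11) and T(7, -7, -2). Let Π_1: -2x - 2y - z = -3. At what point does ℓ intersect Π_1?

(6, -5, 1)

A direction vector for ℓ is T − S = (-3, 6, 9).
Substitute r = (10, -13, -11) + t(-3, 6, 9) into the plane: 17 + (-15)t = -3, so t = 4/3.
Intersection: (10, -13, -11) + (4/3)·(-3, 6, 9) = (6, -5, 1).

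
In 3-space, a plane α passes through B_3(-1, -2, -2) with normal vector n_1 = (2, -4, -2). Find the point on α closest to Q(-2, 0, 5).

α: n_1·r = n_1·B_3 gives 2x - 4y - 2z = 10.
Foot = Q − λn with λ = (n·Q − d)/|n|² = (-14 − 10)/24 = -1.
Foot = (-2, 0, 5) − (-1)·(2, -4, -2) = (0, -4, 3).

(0, -4, 3)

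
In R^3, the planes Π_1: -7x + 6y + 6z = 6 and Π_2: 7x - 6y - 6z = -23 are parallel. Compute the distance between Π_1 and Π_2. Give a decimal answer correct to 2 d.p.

1.55

Rescale Π_2 by 1/(-1): -7x + 6y + 6z = 23. Then distance = |6 − 23| / √121 ≈ 1.55.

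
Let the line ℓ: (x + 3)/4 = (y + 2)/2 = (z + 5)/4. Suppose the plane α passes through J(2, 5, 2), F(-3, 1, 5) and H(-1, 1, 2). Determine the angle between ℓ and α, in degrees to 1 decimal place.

ℓ has direction (4, 2, 4) through (-3, -2, -5).
JF = (-5, -4, 3), JH = (-3, -4, 0); a normal to α is JF × JH = (12, -9, 8).
Using J: α has equation 12x - 9y + 8z = -5.
sin θ = |n·v| / (|n||v|) = |62| / (√289 · √36) = 0.60784.
θ ≈ 37.4°.

37.4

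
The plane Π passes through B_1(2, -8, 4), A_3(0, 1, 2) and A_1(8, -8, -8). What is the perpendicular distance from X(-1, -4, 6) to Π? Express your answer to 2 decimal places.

0.57

B_1A_3 = (-2, 9, -2), B_1A_1 = (6, 0, -12); a normal to Π is B_1A_3 × B_1A_1 = (-108, -36, -54).
Using B_1: Π has equation -108x - 36y - 54z = -144.
n·X − d = (-108)·(-1) + (-36)·(-4) + (-54)·(6) − (-144) = 72; |n| = √15876.
Distance = |72| / √15876 = 72/√15876 ≈ 0.57.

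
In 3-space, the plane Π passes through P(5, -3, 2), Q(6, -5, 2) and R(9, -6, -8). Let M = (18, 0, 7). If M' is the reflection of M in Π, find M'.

PQ = (1, -2, 0), PR = (4, -3, -10); a normal to Π is PQ × PR = (20, 10, 5).
Using P: Π has equation 20x + 10y + 5z = 80.
λ = (n·M − d)/|n|² = (395 − 80)/525 = 3/5.
Reflection = M − 2λn = (18, 0, 7) − (6/5)·(20, 10, 5) = (-6, -12, 1).

(-6, -12, 1)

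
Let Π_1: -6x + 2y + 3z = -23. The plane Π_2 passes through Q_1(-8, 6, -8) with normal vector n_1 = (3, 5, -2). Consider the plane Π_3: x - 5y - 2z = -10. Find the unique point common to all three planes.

Π_2: n_1·r = n_1·Q_1 gives 3x + 5y - 2z = 22.
Solving the 3×3 linear system -6x + 2y + 3z = -23, 3x + 5y - 2z = 22, x - 5y - 2z = -10 (e.g. by elimination or Cramer's rule, determinant = 68) gives (6, 2, 3).

(6, 2, 3)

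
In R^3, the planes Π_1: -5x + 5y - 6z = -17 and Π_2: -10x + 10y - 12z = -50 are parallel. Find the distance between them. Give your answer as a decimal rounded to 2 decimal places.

Rescale Π_2 by 1/2: -5x + 5y - 6z = -25. Then distance = |-17 − (-25)| / √86 ≈ 0.86.

0.86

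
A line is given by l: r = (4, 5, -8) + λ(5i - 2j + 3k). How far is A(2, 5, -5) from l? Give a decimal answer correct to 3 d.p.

3.602

Taking (4, 5, -8) on l with direction v = (5, -2, 3): w = A − (4, 5, -8) = (-2, 0, 3), and w × v = (6, 21, 4).
Distance = |w × v| / |v| = √493 / √38 ≈ 3.602.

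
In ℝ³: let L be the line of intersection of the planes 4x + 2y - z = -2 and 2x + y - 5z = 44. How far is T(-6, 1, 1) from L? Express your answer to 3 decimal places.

11.225

Direction of L: (4, 2, -1) × (2, 1, -5) = (-9, 18, 0).
A point on L: solving the two plane equations with x = -3 gives (-3, 0, -10).
Taking (-3, 0, -10) on L with direction v = (-9, 18, 0): w = T − (-3, 0, -10) = (-3, 1, 11), and w × v = (-198, -99, -45).
Distance = |w × v| / |v| = √51030 / √405 ≈ 11.225.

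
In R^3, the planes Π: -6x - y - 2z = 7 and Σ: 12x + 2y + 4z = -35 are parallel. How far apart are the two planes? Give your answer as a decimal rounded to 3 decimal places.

1.640

Rescale Σ by 1/(-2): -6x - y - 2z = 35/2. Then distance = |7 − (35/2)| / √41 ≈ 1.640.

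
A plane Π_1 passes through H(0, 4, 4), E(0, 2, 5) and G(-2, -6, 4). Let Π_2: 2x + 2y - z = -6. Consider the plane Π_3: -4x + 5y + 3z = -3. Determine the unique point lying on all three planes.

(-5, -1, -6)

HE = (0, -2, 1), HG = (-2, -10, 0); a normal to Π_1 is HE × HG = (10, -2, -4).
Using H: Π_1 has equation 10x - 2y - 4z = -24.
Solving the 3×3 linear system 10x - 2y - 4z = -24, 2x + 2y - z = -6, -4x + 5y + 3z = -3 (e.g. by elimination or Cramer's rule, determinant = 42) gives (-5, -1, -6).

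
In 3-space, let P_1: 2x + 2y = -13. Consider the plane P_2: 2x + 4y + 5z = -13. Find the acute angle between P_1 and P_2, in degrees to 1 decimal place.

50.8

cos θ = |n₁·n₂| / (|n₁||n₂|) = |12| / (√8 · √45).
θ = arccos(0.63246) ≈ 50.8°.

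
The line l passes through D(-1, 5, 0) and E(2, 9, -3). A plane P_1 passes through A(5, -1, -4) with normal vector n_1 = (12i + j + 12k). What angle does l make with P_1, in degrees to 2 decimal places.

A direction vector for l is E − D = (3, 4, -3).
P_1: n_1·r = n_1·A gives 12x + y + 12z = 11.
sin θ = |n·v| / (|n||v|) = |4| / (√289 · √34) = 0.04035.
θ ≈ 2.31°.

2.31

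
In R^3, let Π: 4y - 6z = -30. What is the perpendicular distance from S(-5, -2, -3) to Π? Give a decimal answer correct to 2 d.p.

5.55

n·S − d = (0)·(-5) + (4)·(-2) + (-6)·(-3) − (-30) = 40; |n| = √52.
Distance = |40| / √52 = 40/√52 ≈ 5.55.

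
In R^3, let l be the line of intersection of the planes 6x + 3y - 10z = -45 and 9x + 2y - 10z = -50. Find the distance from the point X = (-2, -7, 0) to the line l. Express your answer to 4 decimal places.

1.9166

Direction of l: (6, 3, -10) × (9, 2, -10) = (-10, -30, -15).
A point on l: solving the two plane equations with x = -2 gives (-2, -1, 3).
Taking (-2, -1, 3) on l with direction v = (-10, -30, -15): w = X − (-2, -1, 3) = (0, -6, -3), and w × v = (0, 30, -60).
Distance = |w × v| / |v| = √4500 / √1225 ≈ 1.9166.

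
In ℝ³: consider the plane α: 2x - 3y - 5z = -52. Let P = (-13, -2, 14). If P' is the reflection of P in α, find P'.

λ = (n·P − d)/|n|² = (-90 − (-52))/38 = -1.
Reflection = P − 2λn = (-13, -2, 14) − (-2)·(2, -3, -5) = (-9, -8, 4).

(-9, -8, 4)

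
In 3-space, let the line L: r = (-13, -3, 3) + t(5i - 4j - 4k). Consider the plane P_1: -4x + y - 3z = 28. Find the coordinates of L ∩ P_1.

Substitute r = (-13, -3, 3) + t(5, -4, -4) into the plane: 40 + (-12)t = 28, so t = 1.
Intersection: (-13, -3, 3) + 1·(5, -4, -4) = (-8, -7, -1).

(-8, -7, -1)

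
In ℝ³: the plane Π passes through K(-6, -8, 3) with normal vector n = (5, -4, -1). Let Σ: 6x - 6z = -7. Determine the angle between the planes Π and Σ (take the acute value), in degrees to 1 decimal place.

49.1

Π: n·r = n·K gives 5x - 4y - z = -1.
cos θ = |n₁·n₂| / (|n₁||n₂|) = |36| / (√42 · √72).
θ = arccos(0.65465) ≈ 49.1°.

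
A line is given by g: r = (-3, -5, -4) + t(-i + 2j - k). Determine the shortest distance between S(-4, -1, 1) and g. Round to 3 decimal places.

Taking (-3, -5, -4) on g with direction v = (-1, 2, -1): w = S − (-3, -5, -4) = (-1, 4, 5), and w × v = (-14, -6, 2).
Distance = |w × v| / |v| = √236 / √6 ≈ 6.272.

6.272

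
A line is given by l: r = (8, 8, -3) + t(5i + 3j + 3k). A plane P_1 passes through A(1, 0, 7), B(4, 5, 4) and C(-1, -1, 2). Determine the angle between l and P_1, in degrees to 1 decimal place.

13.8

AB = (3, 5, -3), AC = (-2, -1, -5); a normal to P_1 is AB × AC = (-28, 21, 7).
Using A: P_1 has equation -28x + 21y + 7z = 21.
sin θ = |n·v| / (|n||v|) = |-56| / (√1274 · √43) = 0.23926.
θ ≈ 13.8°.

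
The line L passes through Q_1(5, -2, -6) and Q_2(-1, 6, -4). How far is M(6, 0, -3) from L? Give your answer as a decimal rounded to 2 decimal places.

A direction vector for L is Q_2 − Q_1 = (-6, 8, 2).
Taking (5, -2, -6) on L with direction v = (-6, 8, 2): w = M − (5, -2, -6) = (1, 2, 3), and w × v = (-20, -20, 20).
Distance = |w × v| / |v| = √1200 / √104 ≈ 3.40.

3.40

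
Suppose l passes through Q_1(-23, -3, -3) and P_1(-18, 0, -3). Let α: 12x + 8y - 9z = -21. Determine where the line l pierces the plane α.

(-8, 6, -3)

A direction vector for l is P_1 − Q_1 = (5, 3, 0).
Substitute r = (-23, -3, -3) + t(5, 3, 0) into the plane: -273 + 84t = -21, so t = 3.
Intersection: (-23, -3, -3) + 3·(5, 3, 0) = (-8, 6, -3).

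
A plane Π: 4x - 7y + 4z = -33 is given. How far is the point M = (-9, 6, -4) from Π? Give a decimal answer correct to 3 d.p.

6.778

n·M − d = (4)·(-9) + (-7)·(6) + (4)·(-4) − (-33) = -61; |n| = √81.
Distance = |-61| / √81 = 61/√81 ≈ 6.778.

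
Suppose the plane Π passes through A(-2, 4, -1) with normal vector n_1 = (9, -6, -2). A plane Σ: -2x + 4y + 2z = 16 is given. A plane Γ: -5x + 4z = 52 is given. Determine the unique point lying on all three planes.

Π: n_1·r = n_1·A gives 9x - 6y - 2z = -40.
Solving the 3×3 linear system 9x - 6y - 2z = -40, -2x + 4y + 2z = 16, -5x + 4z = 52 (e.g. by elimination or Cramer's rule, determinant = 116) gives (-4, -2, 8).

(-4, -2, 8)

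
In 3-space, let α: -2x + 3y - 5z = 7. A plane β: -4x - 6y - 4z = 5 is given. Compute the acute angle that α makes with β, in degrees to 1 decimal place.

cos θ = |n₁·n₂| / (|n₁||n₂|) = |10| / (√38 · √68).
θ = arccos(0.19672) ≈ 78.7°.

78.7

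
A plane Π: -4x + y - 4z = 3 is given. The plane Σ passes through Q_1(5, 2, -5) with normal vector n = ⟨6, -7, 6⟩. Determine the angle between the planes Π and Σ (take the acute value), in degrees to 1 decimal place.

29.5

Σ: n·r = n·Q_1 gives 6x - 7y + 6z = -14.
cos θ = |n₁·n₂| / (|n₁||n₂|) = |-55| / (√33 · √121).
θ = arccos(0.87039) ≈ 29.5°.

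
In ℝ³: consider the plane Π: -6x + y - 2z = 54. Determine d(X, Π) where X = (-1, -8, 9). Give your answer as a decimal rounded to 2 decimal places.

11.56

n·X − d = (-6)·(-1) + (1)·(-8) + (-2)·(9) − 54 = -74; |n| = √41.
Distance = |-74| / √41 = 74/√41 ≈ 11.56.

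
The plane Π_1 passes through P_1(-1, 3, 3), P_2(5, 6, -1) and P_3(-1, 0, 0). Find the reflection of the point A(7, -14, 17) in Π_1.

P_1P_2 = (6, 3, -4), P_1P_3 = (0, -3, -3); a normal to Π_1 is P_1P_2 × P_1P_3 = (-21, 18, -18).
Using P_1: Π_1 has equation -21x + 18y - 18z = 21.
λ = (n·A − d)/|n|² = (-705 − 21)/1089 = -2/3.
Reflection = A − 2λn = (7, -14, 17) − (-4/3)·(-21, 18, -18) = (-21, 10, -7).

(-21, 10, -7)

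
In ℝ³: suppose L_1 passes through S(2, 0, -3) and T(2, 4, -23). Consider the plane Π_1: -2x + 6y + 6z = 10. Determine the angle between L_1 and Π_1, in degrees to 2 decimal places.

32.68

A direction vector for L_1 is T − S = (0, 4, -20).
sin θ = |n·v| / (|n||v|) = |-96| / (√76 · √416) = 0.53991.
θ ≈ 32.68°.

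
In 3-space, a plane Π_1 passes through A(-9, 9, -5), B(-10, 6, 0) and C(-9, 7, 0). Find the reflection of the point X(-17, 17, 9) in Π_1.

AB = (-1, -3, 5), AC = (0, -2, 5); a normal to Π_1 is AB × AC = (-5, 5, 2).
Using A: Π_1 has equation -5x + 5y + 2z = 80.
λ = (n·X − d)/|n|² = (188 − 80)/54 = 2.
Reflection = X − 2λn = (-17, 17, 9) − 4·(-5, 5, 2) = (3, -3, 1).

(3, -3, 1)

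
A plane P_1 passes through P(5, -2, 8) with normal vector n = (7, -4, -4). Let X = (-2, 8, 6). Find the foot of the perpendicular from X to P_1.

P_1: n·r = n·P gives 7x - 4y - 4z = 11.
Foot = X − λn with λ = (n·X − d)/|n|² = (-70 − 11)/81 = -1.
Foot = (-2, 8, 6) − (-1)·(7, -4, -4) = (5, 4, 2).

(5, 4, 2)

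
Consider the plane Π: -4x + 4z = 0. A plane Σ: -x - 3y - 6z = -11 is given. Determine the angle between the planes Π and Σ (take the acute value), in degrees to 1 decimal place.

cos θ = |n₁·n₂| / (|n₁||n₂|) = |-20| / (√32 · √46).
θ = arccos(0.52129) ≈ 58.6°.

58.6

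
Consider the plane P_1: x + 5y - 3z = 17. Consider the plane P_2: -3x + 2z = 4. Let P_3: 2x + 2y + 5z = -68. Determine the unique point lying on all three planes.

Solving the 3×3 linear system x + 5y - 3z = 17, -3x + 2z = 4, 2x + 2y + 5z = -68 (e.g. by elimination or Cramer's rule, determinant = 109) gives (-8, -1, -10).

(-8, -1, -10)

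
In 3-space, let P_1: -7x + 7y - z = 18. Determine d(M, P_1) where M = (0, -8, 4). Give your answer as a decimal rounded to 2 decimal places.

7.84

n·M − d = (-7)·(0) + (7)·(-8) + (-1)·(4) − 18 = -78; |n| = √99.
Distance = |-78| / √99 = 78/√99 ≈ 7.84.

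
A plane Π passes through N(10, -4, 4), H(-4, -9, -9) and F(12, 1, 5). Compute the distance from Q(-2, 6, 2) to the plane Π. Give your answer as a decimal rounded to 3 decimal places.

8.402

NH = (-14, -5, -13), NF = (2, 5, 1); a normal to Π is NH × NF = (60, -12, -60).
Using N: Π has equation 60x - 12y - 60z = 408.
n·Q − d = (60)·(-2) + (-12)·(6) + (-60)·(2) − 408 = -720; |n| = √7344.
Distance = |-720| / √7344 = 720/√7344 ≈ 8.402.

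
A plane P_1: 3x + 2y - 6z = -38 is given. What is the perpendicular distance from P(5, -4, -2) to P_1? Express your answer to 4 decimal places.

8.1429

n·P − d = (3)·(5) + (2)·(-4) + (-6)·(-2) − (-38) = 57; |n| = √49.
Distance = |57| / √49 = 57/√49 ≈ 8.1429.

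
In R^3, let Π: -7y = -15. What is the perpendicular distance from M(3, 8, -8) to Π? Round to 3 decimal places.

n·M − d = (0)·(3) + (-7)·(8) + (0)·(-8) − (-15) = -41; |n| = √49.
Distance = |-41| / √49 = 41/√49 ≈ 5.857.

5.857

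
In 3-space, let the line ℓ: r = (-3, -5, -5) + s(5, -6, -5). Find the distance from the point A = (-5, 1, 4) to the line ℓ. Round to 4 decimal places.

4.9708

Taking (-3, -5, -5) on ℓ with direction v = (5, -6, -5): w = A − (-3, -5, -5) = (-2, 6, 9), and w × v = (24, 35, -18).
Distance = |w × v| / |v| = √2125 / √86 ≈ 4.9708.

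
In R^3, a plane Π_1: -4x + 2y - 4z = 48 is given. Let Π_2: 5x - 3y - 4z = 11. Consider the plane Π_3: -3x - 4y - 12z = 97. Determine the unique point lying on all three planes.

Solving the 3×3 linear system -4x + 2y - 4z = 48, 5x - 3y - 4z = 11, -3x - 4y - 12z = 97 (e.g. by elimination or Cramer's rule, determinant = 180) gives (-3, 2, -8).

(-3, 2, -8)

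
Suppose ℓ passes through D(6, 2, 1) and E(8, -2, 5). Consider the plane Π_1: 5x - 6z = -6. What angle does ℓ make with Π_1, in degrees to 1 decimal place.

17.4

A direction vector for ℓ is E − D = (2, -4, 4).
sin θ = |n·v| / (|n||v|) = |-14| / (√61 · √36) = 0.29875.
θ ≈ 17.4°.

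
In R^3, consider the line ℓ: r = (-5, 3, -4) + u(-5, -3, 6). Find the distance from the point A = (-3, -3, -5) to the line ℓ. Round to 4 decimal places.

Taking (-5, 3, -4) on ℓ with direction v = (-5, -3, 6): w = A − (-5, 3, -4) = (2, -6, -1), and w × v = (-39, -7, -36).
Distance = |w × v| / |v| = √2866 / √70 ≈ 6.3987.

6.3987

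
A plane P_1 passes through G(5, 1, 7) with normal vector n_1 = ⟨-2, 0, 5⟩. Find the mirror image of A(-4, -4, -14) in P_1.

(-16, -4, 16)

P_1: n_1·r = n_1·G gives -2x + 5z = 25.
λ = (n·A − d)/|n|² = (-62 − 25)/29 = -3.
Reflection = A − 2λn = (-4, -4, -14) − (-6)·(-2, 0, 5) = (-16, -4, 16).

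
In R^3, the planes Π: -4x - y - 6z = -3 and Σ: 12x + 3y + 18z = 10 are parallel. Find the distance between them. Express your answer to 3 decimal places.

0.046

Rescale Σ by 1/(-3): -4x - y - 6z = -10/3. Then distance = |-3 − (-10/3)| / √53 ≈ 0.046.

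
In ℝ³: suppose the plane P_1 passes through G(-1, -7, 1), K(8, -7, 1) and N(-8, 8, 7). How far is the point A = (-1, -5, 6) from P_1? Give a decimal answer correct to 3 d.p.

GK = (9, 0, 0), GN = (-7, 15, 6); a normal to P_1 is GK × GN = (0, -54, 135).
Using G: P_1 has equation -54y + 135z = 513.
n·A − d = (0)·(-1) + (-54)·(-5) + (135)·(6) − 513 = 567; |n| = √21141.
Distance = |567| / √21141 = 567/√21141 ≈ 3.900.

3.900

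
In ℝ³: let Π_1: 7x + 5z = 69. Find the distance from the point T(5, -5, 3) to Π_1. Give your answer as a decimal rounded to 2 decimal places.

2.21

n·T − d = (7)·(5) + (0)·(-5) + (5)·(3) − 69 = -19; |n| = √74.
Distance = |-19| / √74 = 19/√74 ≈ 2.21.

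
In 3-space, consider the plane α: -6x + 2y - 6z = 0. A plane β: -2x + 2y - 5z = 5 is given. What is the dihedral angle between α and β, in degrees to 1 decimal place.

cos θ = |n₁·n₂| / (|n₁||n₂|) = |46| / (√76 · √33).
θ = arccos(0.91853) ≈ 23.3°.

23.3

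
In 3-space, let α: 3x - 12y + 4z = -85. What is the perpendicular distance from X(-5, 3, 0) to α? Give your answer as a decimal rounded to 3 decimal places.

2.615

n·X − d = (3)·(-5) + (-12)·(3) + (4)·(0) − (-85) = 34; |n| = √169.
Distance = |34| / √169 = 34/√169 ≈ 2.615.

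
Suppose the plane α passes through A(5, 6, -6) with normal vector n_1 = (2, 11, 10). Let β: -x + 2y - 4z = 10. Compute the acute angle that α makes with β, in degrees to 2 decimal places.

73.08

α: n_1·r = n_1·A gives 2x + 11y + 10z = 16.
cos θ = |n₁·n₂| / (|n₁||n₂|) = |-20| / (√225 · √21).
θ = arccos(0.29096) ≈ 73.08°.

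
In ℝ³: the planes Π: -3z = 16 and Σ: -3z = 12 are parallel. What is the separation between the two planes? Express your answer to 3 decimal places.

Same normal n = (0, 0, -3) with |n| = √9; distance = |16 − 12| / |n| = 4/√9 ≈ 1.333.

1.333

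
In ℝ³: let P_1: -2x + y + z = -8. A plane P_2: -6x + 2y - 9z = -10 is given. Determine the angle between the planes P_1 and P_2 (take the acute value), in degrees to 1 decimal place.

cos θ = |n₁·n₂| / (|n₁||n₂|) = |5| / (√6 · √121).
θ = arccos(0.18557) ≈ 79.3°.

79.3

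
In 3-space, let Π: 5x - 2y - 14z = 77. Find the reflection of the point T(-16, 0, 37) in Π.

(14, -12, -47)

λ = (n·T − d)/|n|² = (-598 − 77)/225 = -3.
Reflection = T − 2λn = (-16, 0, 37) − (-6)·(5, -2, -14) = (14, -12, -47).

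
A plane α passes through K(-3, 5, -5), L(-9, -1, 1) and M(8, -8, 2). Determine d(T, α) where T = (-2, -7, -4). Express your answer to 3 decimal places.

KL = (-6, -6, 6), KM = (11, -13, 7); a normal to α is KL × KM = (36, 108, 144).
Using K: α has equation 36x + 108y + 144z = -288.
n·T − d = (36)·(-2) + (108)·(-7) + (144)·(-4) − (-288) = -1116; |n| = √33696.
Distance = |-1116| / √33696 = 1116/√33696 ≈ 6.080.

6.080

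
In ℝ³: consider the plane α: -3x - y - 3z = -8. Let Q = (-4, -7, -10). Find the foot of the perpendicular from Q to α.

(5, -4, -1)

Foot = Q − λn with λ = (n·Q − d)/|n|² = (49 − (-8))/19 = 3.
Foot = (-4, -7, -10) − 3·(-3, -1, -3) = (5, -4, -1).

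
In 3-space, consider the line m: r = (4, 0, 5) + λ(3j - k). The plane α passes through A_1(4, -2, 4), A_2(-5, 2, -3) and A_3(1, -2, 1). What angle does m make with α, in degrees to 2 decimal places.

31.81

A_1A_2 = (-9, 4, -7), A_1A_3 = (-3, 0, -3); a normal to α is A_1A_2 × A_1A_3 = (-12, -6, 12).
Using A_1: α has equation -12x - 6y + 12z = 12.
sin θ = |n·v| / (|n||v|) = |-30| / (√324 · √10) = 0.52705.
θ ≈ 31.81°.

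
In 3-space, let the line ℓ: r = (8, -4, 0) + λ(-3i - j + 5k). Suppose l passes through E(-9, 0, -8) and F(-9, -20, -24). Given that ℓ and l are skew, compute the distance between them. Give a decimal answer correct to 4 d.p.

19.0024

A direction vector for l is F − E = (0, -20, -16).
Common perpendicular direction n = (-3, -1, 5) × (0, -20, -16) = (116, -48, 60).
With w = (-9, 0, -8) − (8, -4, 0) = (-17, 4, -8), w · n = -2644.
Distance = |w · n| / |n| = |-2644| / √19360 ≈ 19.0024.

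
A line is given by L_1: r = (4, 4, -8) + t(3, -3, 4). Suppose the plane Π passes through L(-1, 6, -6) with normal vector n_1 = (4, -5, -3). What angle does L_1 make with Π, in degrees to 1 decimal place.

Π: n_1·r = n_1·L gives 4x - 5y - 3z = -16.
sin θ = |n·v| / (|n||v|) = |15| / (√50 · √34) = 0.36380.
θ ≈ 21.3°.

21.3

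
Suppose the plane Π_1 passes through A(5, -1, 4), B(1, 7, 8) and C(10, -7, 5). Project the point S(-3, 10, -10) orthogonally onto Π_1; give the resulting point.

AB = (-4, 8, 4), AC = (5, -6, 1); a normal to Π_1 is AB × AC = (32, 24, -16).
Using A: Π_1 has equation 32x + 24y - 16z = 72.
Foot = S − λn with λ = (n·S − d)/|n|² = (304 − 72)/1856 = 1/8.
Foot = (-3, 10, -10) − (1/8)·(32, 24, -16) = (-7, 7, -8).

(-7, 7, -8)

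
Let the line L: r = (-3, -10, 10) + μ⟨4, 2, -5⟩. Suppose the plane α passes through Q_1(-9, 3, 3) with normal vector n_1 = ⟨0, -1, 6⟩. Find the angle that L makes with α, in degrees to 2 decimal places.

51.65

α: n_1·r = n_1·Q_1 gives -y + 6z = 15.
sin θ = |n·v| / (|n||v|) = |-32| / (√37 · √45) = 0.78423.
θ ≈ 51.65°.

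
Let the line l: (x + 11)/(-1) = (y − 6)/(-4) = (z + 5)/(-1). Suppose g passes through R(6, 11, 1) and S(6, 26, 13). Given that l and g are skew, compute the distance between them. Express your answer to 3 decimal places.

15.478

l has direction (-1, -4, -1) through (-11, 6, -5).
A direction vector for g is S − R = (0, 15, 12).
Common perpendicular direction n = (-1, -4, -1) × (0, 15, 12) = (-33, 12, -15).
With w = (6, 11, 1) − (-11, 6, -5) = (17, 5, 6), w · n = -591.
Distance = |w · n| / |n| = |-591| / √1458 ≈ 15.478.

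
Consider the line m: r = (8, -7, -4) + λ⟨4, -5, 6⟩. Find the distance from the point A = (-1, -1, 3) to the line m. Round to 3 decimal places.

Taking (8, -7, -4) on m with direction v = (4, -5, 6): w = A − (8, -7, -4) = (-9, 6, 7), and w × v = (71, 82, 21).
Distance = |w × v| / |v| = √12206 / √77 ≈ 12.590.

12.590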